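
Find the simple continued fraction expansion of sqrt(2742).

[52; (2, 1, 2, 1, 16, 1, 2, 1, 2, 104)]

Write x_i = (sqrt(2742) + m_i)/d_i with (m_0, d_0) = (0, 1). a_0 = floor(sqrt(2742)) = 52, since 52^2 = 2704 <= 2742 < 2809 = 53^2.
Iterate m_{i+1} = d_i*a_i - m_i, d_{i+1} = (2742 - m_{i+1}^2)/d_i, a_{i+1} = floor((a_0 + m_{i+1})/d_{i+1}):
  m_1 = 1*52 - 0 = 52, d_1 = (2742 - 52^2)/1 = 38/1 = 38, a_1 = floor((52 + 52)/38) = 2.
  m_2 = 38*2 - 52 = 24, d_2 = (2742 - 24^2)/38 = 2166/38 = 57, a_2 = floor((52 + 24)/57) = 1.
  m_3 = 57*1 - 24 = 33, d_3 = (2742 - 33^2)/57 = 1653/57 = 29, a_3 = floor((52 + 33)/29) = 2.
  m_4 = 29*2 - 33 = 25, d_4 = (2742 - 25^2)/29 = 2117/29 = 73, a_4 = floor((52 + 25)/73) = 1.
  m_5 = 73*1 - 25 = 48, d_5 = (2742 - 48^2)/73 = 438/73 = 6, a_5 = floor((52 + 48)/6) = 16.
  m_6 = 6*16 - 48 = 48, d_6 = (2742 - 48^2)/6 = 438/6 = 73, a_6 = floor((52 + 48)/73) = 1.
  m_7 = 73*1 - 48 = 25, d_7 = (2742 - 25^2)/73 = 2117/73 = 29, a_7 = floor((52 + 25)/29) = 2.
  m_8 = 29*2 - 25 = 33, d_8 = (2742 - 33^2)/29 = 1653/29 = 57, a_8 = floor((52 + 33)/57) = 1.
  m_9 = 57*1 - 33 = 24, d_9 = (2742 - 24^2)/57 = 2166/57 = 38, a_9 = floor((52 + 24)/38) = 2.
  m_10 = 38*2 - 24 = 52, d_10 = (2742 - 52^2)/38 = 38/38 = 1, a_10 = floor((52 + 52)/1) = 104.
  m_11 = 1*104 - 52 = 52, d_11 = (2742 - 52^2)/1 = 38/1 = 38: (m_11, d_11) = (m_1, d_1) = (52, 38), so from here the quotients repeat a_1, ..., a_10; the period length is 10.
Hence the expansion of sqrt(2742) is a_0 = 52 followed by the repeating block 2, 1, 2, 1, 16, 1, 2, 1, 2, 104 (period 10).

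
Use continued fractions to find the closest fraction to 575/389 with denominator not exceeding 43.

34/23

Expand x = 575/389 as a continued fraction with the Euclidean algorithm:
  575 = 1*389 + 186, so a_0 = 1.
  389 = 2*186 + 17, so a_1 = 2.
  186 = 10*17 + 16, so a_2 = 10.
  17 = 1*16 + 1, so a_3 = 1.
  16 = 16*1 + 0, so a_4 = 16.
so x = [1; 2, 10, 1, 16].
Convergents (p_i = a_i*p_{i-1} + p_{i-2}, q_i = a_i*q_{i-1} + q_{i-2} with p_{-2}=0, p_{-1}=1, q_{-2}=1, q_{-1}=0), until the denominator exceeds 43:
  i=0: a_0=1, p_0 = 1*1 + 0 = 1, q_0 = 1*0 + 1 = 1.
  i=1: a_1=2, p_1 = 2*1 + 1 = 3, q_1 = 2*1 + 0 = 2.
  i=2: a_2=10, p_2 = 10*3 + 1 = 31, q_2 = 10*2 + 1 = 21.
  i=3: a_3=1, p_3 = 1*31 + 3 = 34, q_3 = 1*21 + 2 = 23.
  i=4: a_4=16, p_4 = 16*34 + 31 = 575, q_4 = 16*23 + 21 = 389.
q_4 = 389 > 43, so the last convergent with denominator <= 43 is p_3/q_3 = 34/23.
The closest fraction with denominator <= 43 is either p_3/q_3 or the intermediate fraction (k*p_3 + p_2)/(k*q_3 + q_2) with the largest k >= 1 whose denominator stays <= 43; these approach x as k grows, and every other convergent or intermediate fraction in range is farther away.
Largest k: floor((43 - q_2)/q_3) = floor((43 - 21)/23) = 0.
Since k = 0, no intermediate fraction beyond p_3/q_3 has denominator <= 43, so the convergent 34/23 is the closest (its error is |575*23 - 34*389|/(389*23) = 1/8947).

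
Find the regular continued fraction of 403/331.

Run the Euclidean algorithm on 403 and 331; the successive quotients are the partial quotients a_0, a_1, ... (each step inverts the fractional part left over by the previous one):
  403 = 1*331 + 72, so a_0 = 1.
  331 = 4*72 + 43, so a_1 = 4.
  72 = 1*43 + 29, so a_2 = 1.
  43 = 1*29 + 14, so a_3 = 1.
  29 = 2*14 + 1, so a_4 = 2.
  14 = 14*1 + 0, so a_5 = 14.
The remainder reaches 0 after 6 divisions, so the expansion has 6 partial quotients, read off in order.

[1; 4, 1, 1, 2, 14]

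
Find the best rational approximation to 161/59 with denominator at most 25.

Expand x = 161/59 as a continued fraction with the Euclidean algorithm:
  161 = 2*59 + 43, so a_0 = 2.
  59 = 1*43 + 16, so a_1 = 1.
  43 = 2*16 + 11, so a_2 = 2.
  16 = 1*11 + 5, so a_3 = 1.
  11 = 2*5 + 1, so a_4 = 2.
  5 = 5*1 + 0, so a_5 = 5.
so x = [2; 1, 2, 1, 2, 5].
Convergents (p_i = a_i*p_{i-1} + p_{i-2}, q_i = a_i*q_{i-1} + q_{i-2} with p_{-2}=0, p_{-1}=1, q_{-2}=1, q_{-1}=0), until the denominator exceeds 25:
  i=0: a_0=2, p_0 = 2*1 + 0 = 2, q_0 = 2*0 + 1 = 1.
  i=1: a_1=1, p_1 = 1*2 + 1 = 3, q_1 = 1*1 + 0 = 1.
  i=2: a_2=2, p_2 = 2*3 + 2 = 8, q_2 = 2*1 + 1 = 3.
  i=3: a_3=1, p_3 = 1*8 + 3 = 11, q_3 = 1*3 + 1 = 4.
  i=4: a_4=2, p_4 = 2*11 + 8 = 30, q_4 = 2*4 + 3 = 11.
  i=5: a_5=5, p_5 = 5*30 + 11 = 161, q_5 = 5*11 + 4 = 59.
q_5 = 59 > 25, so the last convergent with denominator <= 25 is p_4/q_4 = 30/11.
The closest fraction with denominator <= 25 is either p_4/q_4 or the intermediate fraction (k*p_4 + p_3)/(k*q_4 + q_3) with the largest k >= 1 whose denominator stays <= 25; these approach x as k grows, and every other convergent or intermediate fraction in range is farther away.
Largest k: floor((25 - q_3)/q_4) = floor((25 - 4)/11) = 1.
That gives (1*30 + 11)/(1*11 + 4) = 41/15.
Compare the errors: |x - 30/11| = |161*11 - 30*59|/(59*11) = 1/649, and |x - 41/15| = |161*15 - 41*59|/(59*15) = 4/885.
Cross-multiplying, 1*885 = 885 < 2596 = 4*649, so 1/649 is smaller: the convergent 30/11 is closer to x than 41/15.

30/11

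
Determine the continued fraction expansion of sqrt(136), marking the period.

Write x_i = (sqrt(136) + m_i)/d_i with (m_0, d_0) = (0, 1). a_0 = floor(sqrt(136)) = 11, since 11^2 = 121 <= 136 < 144 = 12^2.
Iterate m_{i+1} = d_i*a_i - m_i, d_{i+1} = (136 - m_{i+1}^2)/d_i, a_{i+1} = floor((a_0 + m_{i+1})/d_{i+1}):
  m_1 = 1*11 - 0 = 11, d_1 = (136 - 11^2)/1 = 15/1 = 15, a_1 = floor((11 + 11)/15) = 1.
  m_2 = 15*1 - 11 = 4, d_2 = (136 - 4^2)/15 = 120/15 = 8, a_2 = floor((11 + 4)/8) = 1.
  m_3 = 8*1 - 4 = 4, d_3 = (136 - 4^2)/8 = 120/8 = 15, a_3 = floor((11 + 4)/15) = 1.
  m_4 = 15*1 - 4 = 11, d_4 = (136 - 11^2)/15 = 15/15 = 1, a_4 = floor((11 + 11)/1) = 22.
  m_5 = 1*22 - 11 = 11, d_5 = (136 - 11^2)/1 = 15/1 = 15: (m_5, d_5) = (m_1, d_1) = (11, 15), so from here the quotients repeat a_1, ..., a_4; the period length is 4.
Hence the expansion of sqrt(136) is a_0 = 11 followed by the repeating block 1, 1, 1, 22 (period 4).

[11; (1, 1, 1, 22)]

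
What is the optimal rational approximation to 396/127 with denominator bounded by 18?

53/17

Expand x = 396/127 as a continued fraction with the Euclidean algorithm:
  396 = 3*127 + 15, so a_0 = 3.
  127 = 8*15 + 7, so a_1 = 8.
  15 = 2*7 + 1, so a_2 = 2.
  7 = 7*1 + 0, so a_3 = 7.
so x = [3; 8, 2, 7].
Convergents (p_i = a_i*p_{i-1} + p_{i-2}, q_i = a_i*q_{i-1} + q_{i-2} with p_{-2}=0, p_{-1}=1, q_{-2}=1, q_{-1}=0), until the denominator exceeds 18:
  i=0: a_0=3, p_0 = 3*1 + 0 = 3, q_0 = 3*0 + 1 = 1.
  i=1: a_1=8, p_1 = 8*3 + 1 = 25, q_1 = 8*1 + 0 = 8.
  i=2: a_2=2, p_2 = 2*25 + 3 = 53, q_2 = 2*8 + 1 = 17.
  i=3: a_3=7, p_3 = 7*53 + 25 = 396, q_3 = 7*17 + 8 = 127.
q_3 = 127 > 18, so the last convergent with denominator <= 18 is p_2/q_2 = 53/17.
The closest fraction with denominator <= 18 is either p_2/q_2 or the intermediate fraction (k*p_2 + p_1)/(k*q_2 + q_1) with the largest k >= 1 whose denominator stays <= 18; these approach x as k grows, and every other convergent or intermediate fraction in range is farther away.
Largest k: floor((18 - q_1)/q_2) = floor((18 - 8)/17) = 0.
Since k = 0, no intermediate fraction beyond p_2/q_2 has denominator <= 18, so the convergent 53/17 is the closest (its error is |396*17 - 53*127|/(127*17) = 1/2159).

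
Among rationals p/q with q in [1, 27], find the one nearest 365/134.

49/18

Expand x = 365/134 as a continued fraction with the Euclidean algorithm:
  365 = 2*134 + 97, so a_0 = 2.
  134 = 1*97 + 37, so a_1 = 1.
  97 = 2*37 + 23, so a_2 = 2.
  37 = 1*23 + 14, so a_3 = 1.
  23 = 1*14 + 9, so a_4 = 1.
  14 = 1*9 + 5, so a_5 = 1.
  9 = 1*5 + 4, so a_6 = 1.
  5 = 1*4 + 1, so a_7 = 1.
  4 = 4*1 + 0, so a_8 = 4.
so x = [2; 1, 2, 1, 1, 1, 1, 1, 4].
Convergents (p_i = a_i*p_{i-1} + p_{i-2}, q_i = a_i*q_{i-1} + q_{i-2} with p_{-2}=0, p_{-1}=1, q_{-2}=1, q_{-1}=0), until the denominator exceeds 27:
  i=0: a_0=2, p_0 = 2*1 + 0 = 2, q_0 = 2*0 + 1 = 1.
  i=1: a_1=1, p_1 = 1*2 + 1 = 3, q_1 = 1*1 + 0 = 1.
  i=2: a_2=2, p_2 = 2*3 + 2 = 8, q_2 = 2*1 + 1 = 3.
  i=3: a_3=1, p_3 = 1*8 + 3 = 11, q_3 = 1*3 + 1 = 4.
  i=4: a_4=1, p_4 = 1*11 + 8 = 19, q_4 = 1*4 + 3 = 7.
  i=5: a_5=1, p_5 = 1*19 + 11 = 30, q_5 = 1*7 + 4 = 11.
  i=6: a_6=1, p_6 = 1*30 + 19 = 49, q_6 = 1*11 + 7 = 18.
  i=7: a_7=1, p_7 = 1*49 + 30 = 79, q_7 = 1*18 + 11 = 29.
q_7 = 29 > 27, so the last convergent with denominator <= 27 is p_6/q_6 = 49/18.
The closest fraction with denominator <= 27 is either p_6/q_6 or the intermediate fraction (k*p_6 + p_5)/(k*q_6 + q_5) with the largest k >= 1 whose denominator stays <= 27; these approach x as k grows, and every other convergent or intermediate fraction in range is farther away.
Largest k: floor((27 - q_5)/q_6) = floor((27 - 11)/18) = 0.
Since k = 0, no intermediate fraction beyond p_6/q_6 has denominator <= 27, so the convergent 49/18 is the closest (its error is |365*18 - 49*134|/(134*18) = 4/2412).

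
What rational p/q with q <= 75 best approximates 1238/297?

296/71

Expand x = 1238/297 as a continued fraction with the Euclidean algorithm:
  1238 = 4*297 + 50, so a_0 = 4.
  297 = 5*50 + 47, so a_1 = 5.
  50 = 1*47 + 3, so a_2 = 1.
  47 = 15*3 + 2, so a_3 = 15.
  3 = 1*2 + 1, so a_4 = 1.
  2 = 2*1 + 0, so a_5 = 2.
so x = [4; 5, 1, 15, 1, 2].
Convergents (p_i = a_i*p_{i-1} + p_{i-2}, q_i = a_i*q_{i-1} + q_{i-2} with p_{-2}=0, p_{-1}=1, q_{-2}=1, q_{-1}=0), until the denominator exceeds 75:
  i=0: a_0=4, p_0 = 4*1 + 0 = 4, q_0 = 4*0 + 1 = 1.
  i=1: a_1=5, p_1 = 5*4 + 1 = 21, q_1 = 5*1 + 0 = 5.
  i=2: a_2=1, p_2 = 1*21 + 4 = 25, q_2 = 1*5 + 1 = 6.
  i=3: a_3=15, p_3 = 15*25 + 21 = 396, q_3 = 15*6 + 5 = 95.
q_3 = 95 > 75, so the last convergent with denominator <= 75 is p_2/q_2 = 25/6.
The closest fraction with denominator <= 75 is either p_2/q_2 or the intermediate fraction (k*p_2 + p_1)/(k*q_2 + q_1) with the largest k >= 1 whose denominator stays <= 75; these approach x as k grows, and every other convergent or intermediate fraction in range is farther away.
Largest k: floor((75 - q_1)/q_2) = floor((75 - 5)/6) = 11.
That gives (11*25 + 21)/(11*6 + 5) = 296/71.
Compare the errors: |x - 25/6| = |1238*6 - 25*297|/(297*6) = 3/1782, and |x - 296/71| = |1238*71 - 296*297|/(297*71) = 14/21087.
Cross-multiplying, 14*1782 = 24948 < 63261 = 3*21087, so 14/21087 is smaller: the intermediate fraction 296/71 is closer to x than 25/6.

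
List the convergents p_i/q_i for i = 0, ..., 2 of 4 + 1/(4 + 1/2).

4/1, 17/4, 38/9

Using the convergent recurrence p_i = a_i*p_{i-1} + p_{i-2}, q_i = a_i*q_{i-1} + q_{i-2} with p_{-2}=0, p_{-1}=1, q_{-2}=1, q_{-1}=0:
  i=0: a_0=4, p_0 = 4*1 + 0 = 4, q_0 = 4*0 + 1 = 1.
  i=1: a_1=4, p_1 = 4*4 + 1 = 17, q_1 = 4*1 + 0 = 4.
  i=2: a_2=2, p_2 = 2*17 + 4 = 38, q_2 = 2*4 + 1 = 9.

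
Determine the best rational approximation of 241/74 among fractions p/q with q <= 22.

Expand x = 241/74 as a continued fraction with the Euclidean algorithm:
  241 = 3*74 + 19, so a_0 = 3.
  74 = 3*19 + 17, so a_1 = 3.
  19 = 1*17 + 2, so a_2 = 1.
  17 = 8*2 + 1, so a_3 = 8.
  2 = 2*1 + 0, so a_4 = 2.
so x = [3; 3, 1, 8, 2].
Convergents (p_i = a_i*p_{i-1} + p_{i-2}, q_i = a_i*q_{i-1} + q_{i-2} with p_{-2}=0, p_{-1}=1, q_{-2}=1, q_{-1}=0), until the denominator exceeds 22:
  i=0: a_0=3, p_0 = 3*1 + 0 = 3, q_0 = 3*0 + 1 = 1.
  i=1: a_1=3, p_1 = 3*3 + 1 = 10, q_1 = 3*1 + 0 = 3.
  i=2: a_2=1, p_2 = 1*10 + 3 = 13, q_2 = 1*3 + 1 = 4.
  i=3: a_3=8, p_3 = 8*13 + 10 = 114, q_3 = 8*4 + 3 = 35.
q_3 = 35 > 22, so the last convergent with denominator <= 22 is p_2/q_2 = 13/4.
The closest fraction with denominator <= 22 is either p_2/q_2 or the intermediate fraction (k*p_2 + p_1)/(k*q_2 + q_1) with the largest k >= 1 whose denominator stays <= 22; these approach x as k grows, and every other convergent or intermediate fraction in range is farther away.
Largest k: floor((22 - q_1)/q_2) = floor((22 - 3)/4) = 4.
That gives (4*13 + 10)/(4*4 + 3) = 62/19.
Compare the errors: |x - 13/4| = |241*4 - 13*74|/(74*4) = 2/296, and |x - 62/19| = |241*19 - 62*74|/(74*19) = 9/1406.
Cross-multiplying, 9*296 = 2664 < 2812 = 2*1406, so 9/1406 is smaller: the intermediate fraction 62/19 is closer to x than 13/4.

62/19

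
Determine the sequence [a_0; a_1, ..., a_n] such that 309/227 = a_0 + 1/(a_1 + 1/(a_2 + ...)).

Run the Euclidean algorithm on 309 and 227; the successive quotients are the partial quotients a_0, a_1, ... (each step inverts the fractional part left over by the previous one):
  309 = 1*227 + 82, so a_0 = 1.
  227 = 2*82 + 63, so a_1 = 2.
  82 = 1*63 + 19, so a_2 = 1.
  63 = 3*19 + 6, so a_3 = 3.
  19 = 3*6 + 1, so a_4 = 3.
  6 = 6*1 + 0, so a_5 = 6.
The remainder reaches 0 after 6 divisions, so the expansion has 6 partial quotients, read off in order.

[1; 2, 1, 3, 3, 6]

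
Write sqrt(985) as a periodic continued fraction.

Write x_i = (sqrt(985) + m_i)/d_i with (m_0, d_0) = (0, 1). a_0 = floor(sqrt(985)) = 31, since 31^2 = 961 <= 985 < 1024 = 32^2.
Iterate m_{i+1} = d_i*a_i - m_i, d_{i+1} = (985 - m_{i+1}^2)/d_i, a_{i+1} = floor((a_0 + m_{i+1})/d_{i+1}):
  m_1 = 1*31 - 0 = 31, d_1 = (985 - 31^2)/1 = 24/1 = 24, a_1 = floor((31 + 31)/24) = 2.
  m_2 = 24*2 - 31 = 17, d_2 = (985 - 17^2)/24 = 696/24 = 29, a_2 = floor((31 + 17)/29) = 1.
  m_3 = 29*1 - 17 = 12, d_3 = (985 - 12^2)/29 = 841/29 = 29, a_3 = floor((31 + 12)/29) = 1.
  m_4 = 29*1 - 12 = 17, d_4 = (985 - 17^2)/29 = 696/29 = 24, a_4 = floor((31 + 17)/24) = 2.
  m_5 = 24*2 - 17 = 31, d_5 = (985 - 31^2)/24 = 24/24 = 1, a_5 = floor((31 + 31)/1) = 62.
  m_6 = 1*62 - 31 = 31, d_6 = (985 - 31^2)/1 = 24/1 = 24: (m_6, d_6) = (m_1, d_1) = (31, 24), so from here the quotients repeat a_1, ..., a_5; the period length is 5.
Hence the expansion of sqrt(985) is a_0 = 31 followed by the repeating block 2, 1, 1, 2, 62 (period 5).

[31; (2, 1, 1, 2, 62)]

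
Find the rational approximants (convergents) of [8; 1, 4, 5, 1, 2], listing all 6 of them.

8/1, 9/1, 44/5, 229/26, 273/31, 775/88

Using the convergent recurrence p_i = a_i*p_{i-1} + p_{i-2}, q_i = a_i*q_{i-1} + q_{i-2} with p_{-2}=0, p_{-1}=1, q_{-2}=1, q_{-1}=0:
  i=0: a_0=8, p_0 = 8*1 + 0 = 8, q_0 = 8*0 + 1 = 1.
  i=1: a_1=1, p_1 = 1*8 + 1 = 9, q_1 = 1*1 + 0 = 1.
  i=2: a_2=4, p_2 = 4*9 + 8 = 44, q_2 = 4*1 + 1 = 5.
  i=3: a_3=5, p_3 = 5*44 + 9 = 229, q_3 = 5*5 + 1 = 26.
  i=4: a_4=1, p_4 = 1*229 + 44 = 273, q_4 = 1*26 + 5 = 31.
  i=5: a_5=2, p_5 = 2*273 + 229 = 775, q_5 = 2*31 + 26 = 88.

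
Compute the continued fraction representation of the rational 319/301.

Run the Euclidean algorithm on 319 and 301; the successive quotients are the partial quotients a_0, a_1, ... (each step inverts the fractional part left over by the previous one):
  319 = 1*301 + 18, so a_0 = 1.
  301 = 16*18 + 13, so a_1 = 16.
  18 = 1*13 + 5, so a_2 = 1.
  13 = 2*5 + 3, so a_3 = 2.
  5 = 1*3 + 2, so a_4 = 1.
  3 = 1*2 + 1, so a_5 = 1.
  2 = 2*1 + 0, so a_6 = 2.
The remainder reaches 0 after 7 divisions, so the expansion has 7 partial quotients, read off in order.

[1; 16, 1, 2, 1, 1, 2]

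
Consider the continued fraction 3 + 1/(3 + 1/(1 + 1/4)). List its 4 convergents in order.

3/1, 10/3, 13/4, 62/19

Using the convergent recurrence p_i = a_i*p_{i-1} + p_{i-2}, q_i = a_i*q_{i-1} + q_{i-2} with p_{-2}=0, p_{-1}=1, q_{-2}=1, q_{-1}=0:
  i=0: a_0=3, p_0 = 3*1 + 0 = 3, q_0 = 3*0 + 1 = 1.
  i=1: a_1=3, p_1 = 3*3 + 1 = 10, q_1 = 3*1 + 0 = 3.
  i=2: a_2=1, p_2 = 1*10 + 3 = 13, q_2 = 1*3 + 1 = 4.
  i=3: a_3=4, p_3 = 4*13 + 10 = 62, q_3 = 4*4 + 3 = 19.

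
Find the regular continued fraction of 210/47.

[4; 2, 7, 3]

Run the Euclidean algorithm on 210 and 47; the successive quotients are the partial quotients a_0, a_1, ... (each step inverts the fractional part left over by the previous one):
  210 = 4*47 + 22, so a_0 = 4.
  47 = 2*22 + 3, so a_1 = 2.
  22 = 7*3 + 1, so a_2 = 7.
  3 = 3*1 + 0, so a_3 = 3.
The remainder reaches 0 after 4 divisions, so the expansion has 4 partial quotients, read off in order.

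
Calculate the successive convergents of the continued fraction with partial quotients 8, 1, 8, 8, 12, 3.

Using the convergent recurrence p_i = a_i*p_{i-1} + p_{i-2}, q_i = a_i*q_{i-1} + q_{i-2} with p_{-2}=0, p_{-1}=1, q_{-2}=1, q_{-1}=0:
  i=0: a_0=8, p_0 = 8*1 + 0 = 8, q_0 = 8*0 + 1 = 1.
  i=1: a_1=1, p_1 = 1*8 + 1 = 9, q_1 = 1*1 + 0 = 1.
  i=2: a_2=8, p_2 = 8*9 + 8 = 80, q_2 = 8*1 + 1 = 9.
  i=3: a_3=8, p_3 = 8*80 + 9 = 649, q_3 = 8*9 + 1 = 73.
  i=4: a_4=12, p_4 = 12*649 + 80 = 7868, q_4 = 12*73 + 9 = 885.
  i=5: a_5=3, p_5 = 3*7868 + 649 = 24253, q_5 = 3*885 + 73 = 2728.

8/1, 9/1, 80/9, 649/73, 7868/885, 24253/2728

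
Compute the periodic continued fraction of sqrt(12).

[3; (2, 6)]

Write x_i = (sqrt(12) + m_i)/d_i with (m_0, d_0) = (0, 1). a_0 = floor(sqrt(12)) = 3, since 3^2 = 9 <= 12 < 16 = 4^2.
Iterate m_{i+1} = d_i*a_i - m_i, d_{i+1} = (12 - m_{i+1}^2)/d_i, a_{i+1} = floor((a_0 + m_{i+1})/d_{i+1}):
  m_1 = 1*3 - 0 = 3, d_1 = (12 - 3^2)/1 = 3/1 = 3, a_1 = floor((3 + 3)/3) = 2.
  m_2 = 3*2 - 3 = 3, d_2 = (12 - 3^2)/3 = 3/3 = 1, a_2 = floor((3 + 3)/1) = 6.
  m_3 = 1*6 - 3 = 3, d_3 = (12 - 3^2)/1 = 3/1 = 3: (m_3, d_3) = (m_1, d_1) = (3, 3), so from here the quotients repeat a_1, a_2; the period length is 2.
Hence the expansion of sqrt(12) is a_0 = 3 followed by the repeating block 2, 6 (period 2).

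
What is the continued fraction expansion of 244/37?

[6; 1, 1, 2, 7]

Run the Euclidean algorithm on 244 and 37; the successive quotients are the partial quotients a_0, a_1, ... (each step inverts the fractional part left over by the previous one):
  244 = 6*37 + 22, so a_0 = 6.
  37 = 1*22 + 15, so a_1 = 1.
  22 = 1*15 + 7, so a_2 = 1.
  15 = 2*7 + 1, so a_3 = 2.
  7 = 7*1 + 0, so a_4 = 7.
The remainder reaches 0 after 5 divisions, so the expansion has 5 partial quotients, read off in order.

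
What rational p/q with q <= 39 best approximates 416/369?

Expand x = 416/369 as a continued fraction with the Euclidean algorithm:
  416 = 1*369 + 47, so a_0 = 1.
  369 = 7*47 + 40, so a_1 = 7.
  47 = 1*40 + 7, so a_2 = 1.
  40 = 5*7 + 5, so a_3 = 5.
  7 = 1*5 + 2, so a_4 = 1.
  5 = 2*2 + 1, so a_5 = 2.
  2 = 2*1 + 0, so a_6 = 2.
so x = [1; 7, 1, 5, 1, 2, 2].
Convergents (p_i = a_i*p_{i-1} + p_{i-2}, q_i = a_i*q_{i-1} + q_{i-2} with p_{-2}=0, p_{-1}=1, q_{-2}=1, q_{-1}=0), until the denominator exceeds 39:
  i=0: a_0=1, p_0 = 1*1 + 0 = 1, q_0 = 1*0 + 1 = 1.
  i=1: a_1=7, p_1 = 7*1 + 1 = 8, q_1 = 7*1 + 0 = 7.
  i=2: a_2=1, p_2 = 1*8 + 1 = 9, q_2 = 1*7 + 1 = 8.
  i=3: a_3=5, p_3 = 5*9 + 8 = 53, q_3 = 5*8 + 7 = 47.
q_3 = 47 > 39, so the last convergent with denominator <= 39 is p_2/q_2 = 9/8.
The closest fraction with denominator <= 39 is either p_2/q_2 or the intermediate fraction (k*p_2 + p_1)/(k*q_2 + q_1) with the largest k >= 1 whose denominator stays <= 39; these approach x as k grows, and every other convergent or intermediate fraction in range is farther away.
Largest k: floor((39 - q_1)/q_2) = floor((39 - 7)/8) = 4.
That gives (4*9 + 8)/(4*8 + 7) = 44/39.
Compare the errors: |x - 9/8| = |416*8 - 9*369|/(369*8) = 7/2952, and |x - 44/39| = |416*39 - 44*369|/(369*39) = 12/14391.
Cross-multiplying, 12*2952 = 35424 < 100737 = 7*14391, so 12/14391 is smaller: the intermediate fraction 44/39 is closer to x than 9/8.

44/39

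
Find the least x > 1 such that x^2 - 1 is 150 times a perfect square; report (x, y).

(x, y) = (49, 4)

First expand sqrt(150) as a continued fraction. With x_i = (sqrt(150) + m_i)/d_i and (m_0, d_0) = (0, 1): a_0 = floor(sqrt(150)) = 12, since 12^2 = 144 <= 150 < 169 = 13^2.
Iterate m_{i+1} = d_i*a_i - m_i, d_{i+1} = (150 - m_{i+1}^2)/d_i, a_{i+1} = floor((a_0 + m_{i+1})/d_{i+1}):
  m_1 = 1*12 - 0 = 12, d_1 = (150 - 12^2)/1 = 6/1 = 6, a_1 = floor((12 + 12)/6) = 4.
  m_2 = 6*4 - 12 = 12, d_2 = (150 - 12^2)/6 = 6/6 = 1, a_2 = floor((12 + 12)/1) = 24.
  m_3 = 1*24 - 12 = 12, d_3 = (150 - 12^2)/1 = 6/1 = 6: (m_3, d_3) = (m_1, d_1) = (12, 6), so from here the quotients repeat a_1, a_2; the period length is 2.
So sqrt(150) = [12; (4, 24)] with period length k = 2.
k is even, so the fundamental solution of x^2 - 150y^2 = 1 is (p_{k-1}, q_{k-1}) = (p_1, q_1); compute convergents through index 1.
Convergents (p_i = a_i*p_{i-1} + p_{i-2}, q_i = a_i*q_{i-1} + q_{i-2} with p_{-2}=0, p_{-1}=1, q_{-2}=1, q_{-1}=0):
  i=0: a_0=12, p_0 = 12*1 + 0 = 12, q_0 = 12*0 + 1 = 1.
  i=1: a_1=4, p_1 = 4*12 + 1 = 49, q_1 = 4*1 + 0 = 4.
Check: 49^2 - 150*4^2 = 2401 - 2400 = 1, so (x, y) = (49, 4) solves the equation, and by the theorem it is the least positive solution.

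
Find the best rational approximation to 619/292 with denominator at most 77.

53/25

Expand x = 619/292 as a continued fraction with the Euclidean algorithm:
  619 = 2*292 + 35, so a_0 = 2.
  292 = 8*35 + 12, so a_1 = 8.
  35 = 2*12 + 11, so a_2 = 2.
  12 = 1*11 + 1, so a_3 = 1.
  11 = 11*1 + 0, so a_4 = 11.
so x = [2; 8, 2, 1, 11].
Convergents (p_i = a_i*p_{i-1} + p_{i-2}, q_i = a_i*q_{i-1} + q_{i-2} with p_{-2}=0, p_{-1}=1, q_{-2}=1, q_{-1}=0), until the denominator exceeds 77:
  i=0: a_0=2, p_0 = 2*1 + 0 = 2, q_0 = 2*0 + 1 = 1.
  i=1: a_1=8, p_1 = 8*2 + 1 = 17, q_1 = 8*1 + 0 = 8.
  i=2: a_2=2, p_2 = 2*17 + 2 = 36, q_2 = 2*8 + 1 = 17.
  i=3: a_3=1, p_3 = 1*36 + 17 = 53, q_3 = 1*17 + 8 = 25.
  i=4: a_4=11, p_4 = 11*53 + 36 = 619, q_4 = 11*25 + 17 = 292.
q_4 = 292 > 77, so the last convergent with denominator <= 77 is p_3/q_3 = 53/25.
The closest fraction with denominator <= 77 is either p_3/q_3 or the intermediate fraction (k*p_3 + p_2)/(k*q_3 + q_2) with the largest k >= 1 whose denominator stays <= 77; these approach x as k grows, and every other convergent or intermediate fraction in range is farther away.
Largest k: floor((77 - q_2)/q_3) = floor((77 - 17)/25) = 2.
That gives (2*53 + 36)/(2*25 + 17) = 142/67.
Compare the errors: |x - 53/25| = |619*25 - 53*292|/(292*25) = 1/7300, and |x - 142/67| = |619*67 - 142*292|/(292*67) = 9/19564.
Cross-multiplying, 1*19564 = 19564 < 65700 = 9*7300, so 1/7300 is smaller: the convergent 53/25 is closer to x than 142/67.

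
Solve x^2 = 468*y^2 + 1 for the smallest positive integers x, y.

(x, y) = (649, 30)

First expand sqrt(468) as a continued fraction. With x_i = (sqrt(468) + m_i)/d_i and (m_0, d_0) = (0, 1): a_0 = floor(sqrt(468)) = 21, since 21^2 = 441 <= 468 < 484 = 22^2.
Iterate m_{i+1} = d_i*a_i - m_i, d_{i+1} = (468 - m_{i+1}^2)/d_i, a_{i+1} = floor((a_0 + m_{i+1})/d_{i+1}):
  m_1 = 1*21 - 0 = 21, d_1 = (468 - 21^2)/1 = 27/1 = 27, a_1 = floor((21 + 21)/27) = 1.
  m_2 = 27*1 - 21 = 6, d_2 = (468 - 6^2)/27 = 432/27 = 16, a_2 = floor((21 + 6)/16) = 1.
  m_3 = 16*1 - 6 = 10, d_3 = (468 - 10^2)/16 = 368/16 = 23, a_3 = floor((21 + 10)/23) = 1.
  m_4 = 23*1 - 10 = 13, d_4 = (468 - 13^2)/23 = 299/23 = 13, a_4 = floor((21 + 13)/13) = 2.
  m_5 = 13*2 - 13 = 13, d_5 = (468 - 13^2)/13 = 299/13 = 23, a_5 = floor((21 + 13)/23) = 1.
  m_6 = 23*1 - 13 = 10, d_6 = (468 - 10^2)/23 = 368/23 = 16, a_6 = floor((21 + 10)/16) = 1.
  m_7 = 16*1 - 10 = 6, d_7 = (468 - 6^2)/16 = 432/16 = 27, a_7 = floor((21 + 6)/27) = 1.
  m_8 = 27*1 - 6 = 21, d_8 = (468 - 21^2)/27 = 27/27 = 1, a_8 = floor((21 + 21)/1) = 42.
  m_9 = 1*42 - 21 = 21, d_9 = (468 - 21^2)/1 = 27/1 = 27: (m_9, d_9) = (m_1, d_1) = (21, 27), so from here the quotients repeat a_1, ..., a_8; the period length is 8.
So sqrt(468) = [21; (1, 1, 1, 2, 1, 1, 1, 42)] with period length k = 8.
k is even, so the fundamental solution of x^2 - 468y^2 = 1 is (p_{k-1}, q_{k-1}) = (p_7, q_7); compute convergents through index 7.
Convergents (p_i = a_i*p_{i-1} + p_{i-2}, q_i = a_i*q_{i-1} + q_{i-2} with p_{-2}=0, p_{-1}=1, q_{-2}=1, q_{-1}=0):
  i=0: a_0=21, p_0 = 21*1 + 0 = 21, q_0 = 21*0 + 1 = 1.
  i=1: a_1=1, p_1 = 1*21 + 1 = 22, q_1 = 1*1 + 0 = 1.
  i=2: a_2=1, p_2 = 1*22 + 21 = 43, q_2 = 1*1 + 1 = 2.
  i=3: a_3=1, p_3 = 1*43 + 22 = 65, q_3 = 1*2 + 1 = 3.
  i=4: a_4=2, p_4 = 2*65 + 43 = 173, q_4 = 2*3 + 2 = 8.
  i=5: a_5=1, p_5 = 1*173 + 65 = 238, q_5 = 1*8 + 3 = 11.
  i=6: a_6=1, p_6 = 1*238 + 173 = 411, q_6 = 1*11 + 8 = 19.
  i=7: a_7=1, p_7 = 1*411 + 238 = 649, q_7 = 1*19 + 11 = 30.
Check: 649^2 - 468*30^2 = 421201 - 421200 = 1, so (x, y) = (649, 30) solves the equation, and by the theorem it is the least positive solution.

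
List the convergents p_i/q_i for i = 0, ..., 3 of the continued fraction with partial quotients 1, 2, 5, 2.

1/1, 3/2, 16/11, 35/24

Using the convergent recurrence p_i = a_i*p_{i-1} + p_{i-2}, q_i = a_i*q_{i-1} + q_{i-2} with p_{-2}=0, p_{-1}=1, q_{-2}=1, q_{-1}=0:
  i=0: a_0=1, p_0 = 1*1 + 0 = 1, q_0 = 1*0 + 1 = 1.
  i=1: a_1=2, p_1 = 2*1 + 1 = 3, q_1 = 2*1 + 0 = 2.
  i=2: a_2=5, p_2 = 5*3 + 1 = 16, q_2 = 5*2 + 1 = 11.
  i=3: a_3=2, p_3 = 2*16 + 3 = 35, q_3 = 2*11 + 2 = 24.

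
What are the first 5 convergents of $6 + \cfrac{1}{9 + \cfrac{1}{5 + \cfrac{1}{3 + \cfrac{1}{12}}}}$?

Using the convergent recurrence p_i = a_i*p_{i-1} + p_{i-2}, q_i = a_i*q_{i-1} + q_{i-2} with p_{-2}=0, p_{-1}=1, q_{-2}=1, q_{-1}=0:
  i=0: a_0=6, p_0 = 6*1 + 0 = 6, q_0 = 6*0 + 1 = 1.
  i=1: a_1=9, p_1 = 9*6 + 1 = 55, q_1 = 9*1 + 0 = 9.
  i=2: a_2=5, p_2 = 5*55 + 6 = 281, q_2 = 5*9 + 1 = 46.
  i=3: a_3=3, p_3 = 3*281 + 55 = 898, q_3 = 3*46 + 9 = 147.
  i=4: a_4=12, p_4 = 12*898 + 281 = 11057, q_4 = 12*147 + 46 = 1810.

6/1, 55/9, 281/46, 898/147, 11057/1810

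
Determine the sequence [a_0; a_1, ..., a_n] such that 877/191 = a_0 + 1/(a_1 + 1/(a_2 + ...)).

Run the Euclidean algorithm on 877 and 191; the successive quotients are the partial quotients a_0, a_1, ... (each step inverts the fractional part left over by the previous one):
  877 = 4*191 + 113, so a_0 = 4.
  191 = 1*113 + 78, so a_1 = 1.
  113 = 1*78 + 35, so a_2 = 1.
  78 = 2*35 + 8, so a_3 = 2.
  35 = 4*8 + 3, so a_4 = 4.
  8 = 2*3 + 2, so a_5 = 2.
  3 = 1*2 + 1, so a_6 = 1.
  2 = 2*1 + 0, so a_7 = 2.
The remainder reaches 0 after 8 divisions, so the expansion has 8 partial quotients, read off in order.

[4; 1, 1, 2, 4, 2, 1, 2]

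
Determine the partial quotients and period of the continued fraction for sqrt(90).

Write x_i = (sqrt(90) + m_i)/d_i with (m_0, d_0) = (0, 1). a_0 = floor(sqrt(90)) = 9, since 9^2 = 81 <= 90 < 100 = 10^2.
Iterate m_{i+1} = d_i*a_i - m_i, d_{i+1} = (90 - m_{i+1}^2)/d_i, a_{i+1} = floor((a_0 + m_{i+1})/d_{i+1}):
  m_1 = 1*9 - 0 = 9, d_1 = (90 - 9^2)/1 = 9/1 = 9, a_1 = floor((9 + 9)/9) = 2.
  m_2 = 9*2 - 9 = 9, d_2 = (90 - 9^2)/9 = 9/9 = 1, a_2 = floor((9 + 9)/1) = 18.
  m_3 = 1*18 - 9 = 9, d_3 = (90 - 9^2)/1 = 9/1 = 9: (m_3, d_3) = (m_1, d_1) = (9, 9), so from here the quotients repeat a_1, a_2; the period length is 2.
Hence the expansion of sqrt(90) is a_0 = 9 followed by the repeating block 2, 18 (period 2).

[9; (2, 18)]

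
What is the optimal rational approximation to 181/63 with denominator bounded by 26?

Expand x = 181/63 as a continued fraction with the Euclidean algorithm:
  181 = 2*63 + 55, so a_0 = 2.
  63 = 1*55 + 8, so a_1 = 1.
  55 = 6*8 + 7, so a_2 = 6.
  8 = 1*7 + 1, so a_3 = 1.
  7 = 7*1 + 0, so a_4 = 7.
so x = [2; 1, 6, 1, 7].
Convergents (p_i = a_i*p_{i-1} + p_{i-2}, q_i = a_i*q_{i-1} + q_{i-2} with p_{-2}=0, p_{-1}=1, q_{-2}=1, q_{-1}=0), until the denominator exceeds 26:
  i=0: a_0=2, p_0 = 2*1 + 0 = 2, q_0 = 2*0 + 1 = 1.
  i=1: a_1=1, p_1 = 1*2 + 1 = 3, q_1 = 1*1 + 0 = 1.
  i=2: a_2=6, p_2 = 6*3 + 2 = 20, q_2 = 6*1 + 1 = 7.
  i=3: a_3=1, p_3 = 1*20 + 3 = 23, q_3 = 1*7 + 1 = 8.
  i=4: a_4=7, p_4 = 7*23 + 20 = 181, q_4 = 7*8 + 7 = 63.
q_4 = 63 > 26, so the last convergent with denominator <= 26 is p_3/q_3 = 23/8.
The closest fraction with denominator <= 26 is either p_3/q_3 or the intermediate fraction (k*p_3 + p_2)/(k*q_3 + q_2) with the largest k >= 1 whose denominator stays <= 26; these approach x as k grows, and every other convergent or intermediate fraction in range is farther away.
Largest k: floor((26 - q_2)/q_3) = floor((26 - 7)/8) = 2.
That gives (2*23 + 20)/(2*8 + 7) = 66/23.
Compare the errors: |x - 23/8| = |181*8 - 23*63|/(63*8) = 1/504, and |x - 66/23| = |181*23 - 66*63|/(63*23) = 5/1449.
Cross-multiplying, 1*1449 = 1449 < 2520 = 5*504, so 1/504 is smaller: the convergent 23/8 is closer to x than 66/23.

23/8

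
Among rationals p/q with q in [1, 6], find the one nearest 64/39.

Expand x = 64/39 as a continued fraction with the Euclidean algorithm:
  64 = 1*39 + 25, so a_0 = 1.
  39 = 1*25 + 14, so a_1 = 1.
  25 = 1*14 + 11, so a_2 = 1.
  14 = 1*11 + 3, so a_3 = 1.
  11 = 3*3 + 2, so a_4 = 3.
  3 = 1*2 + 1, so a_5 = 1.
  2 = 2*1 + 0, so a_6 = 2.
so x = [1; 1, 1, 1, 3, 1, 2].
Convergents (p_i = a_i*p_{i-1} + p_{i-2}, q_i = a_i*q_{i-1} + q_{i-2} with p_{-2}=0, p_{-1}=1, q_{-2}=1, q_{-1}=0), until the denominator exceeds 6:
  i=0: a_0=1, p_0 = 1*1 + 0 = 1, q_0 = 1*0 + 1 = 1.
  i=1: a_1=1, p_1 = 1*1 + 1 = 2, q_1 = 1*1 + 0 = 1.
  i=2: a_2=1, p_2 = 1*2 + 1 = 3, q_2 = 1*1 + 1 = 2.
  i=3: a_3=1, p_3 = 1*3 + 2 = 5, q_3 = 1*2 + 1 = 3.
  i=4: a_4=3, p_4 = 3*5 + 3 = 18, q_4 = 3*3 + 2 = 11.
q_4 = 11 > 6, so the last convergent with denominator <= 6 is p_3/q_3 = 5/3.
The closest fraction with denominator <= 6 is either p_3/q_3 or the intermediate fraction (k*p_3 + p_2)/(k*q_3 + q_2) with the largest k >= 1 whose denominator stays <= 6; these approach x as k grows, and every other convergent or intermediate fraction in range is farther away.
Largest k: floor((6 - q_2)/q_3) = floor((6 - 2)/3) = 1.
That gives (1*5 + 3)/(1*3 + 2) = 8/5.
Compare the errors: |x - 5/3| = |64*3 - 5*39|/(39*3) = 3/117, and |x - 8/5| = |64*5 - 8*39|/(39*5) = 8/195.
Cross-multiplying, 3*195 = 585 < 936 = 8*117, so 3/117 is smaller: the convergent 5/3 is closer to x than 8/5.

5/3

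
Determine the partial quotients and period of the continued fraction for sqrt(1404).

Write x_i = (sqrt(1404) + m_i)/d_i with (m_0, d_0) = (0, 1). a_0 = floor(sqrt(1404)) = 37, since 37^2 = 1369 <= 1404 < 1444 = 38^2.
Iterate m_{i+1} = d_i*a_i - m_i, d_{i+1} = (1404 - m_{i+1}^2)/d_i, a_{i+1} = floor((a_0 + m_{i+1})/d_{i+1}):
  m_1 = 1*37 - 0 = 37, d_1 = (1404 - 37^2)/1 = 35/1 = 35, a_1 = floor((37 + 37)/35) = 2.
  m_2 = 35*2 - 37 = 33, d_2 = (1404 - 33^2)/35 = 315/35 = 9, a_2 = floor((37 + 33)/9) = 7.
  m_3 = 9*7 - 33 = 30, d_3 = (1404 - 30^2)/9 = 504/9 = 56, a_3 = floor((37 + 30)/56) = 1.
  m_4 = 56*1 - 30 = 26, d_4 = (1404 - 26^2)/56 = 728/56 = 13, a_4 = floor((37 + 26)/13) = 4.
  m_5 = 13*4 - 26 = 26, d_5 = (1404 - 26^2)/13 = 728/13 = 56, a_5 = floor((37 + 26)/56) = 1.
  m_6 = 56*1 - 26 = 30, d_6 = (1404 - 30^2)/56 = 504/56 = 9, a_6 = floor((37 + 30)/9) = 7.
  m_7 = 9*7 - 30 = 33, d_7 = (1404 - 33^2)/9 = 315/9 = 35, a_7 = floor((37 + 33)/35) = 2.
  m_8 = 35*2 - 33 = 37, d_8 = (1404 - 37^2)/35 = 35/35 = 1, a_8 = floor((37 + 37)/1) = 74.
  m_9 = 1*74 - 37 = 37, d_9 = (1404 - 37^2)/1 = 35/1 = 35: (m_9, d_9) = (m_1, d_1) = (37, 35), so from here the quotients repeat a_1, ..., a_8; the period length is 8.
Hence the expansion of sqrt(1404) is a_0 = 37 followed by the repeating block 2, 7, 1, 4, 1, 7, 2, 74 (period 8).

[37; (2, 7, 1, 4, 1, 7, 2, 74)]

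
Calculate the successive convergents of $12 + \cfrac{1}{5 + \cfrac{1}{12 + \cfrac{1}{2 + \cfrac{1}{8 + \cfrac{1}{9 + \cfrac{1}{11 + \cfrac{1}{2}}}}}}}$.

12/1, 61/5, 744/61, 1549/127, 13136/1077, 119773/9820, 1330639/109097, 2781051/228014

Using the convergent recurrence p_i = a_i*p_{i-1} + p_{i-2}, q_i = a_i*q_{i-1} + q_{i-2} with p_{-2}=0, p_{-1}=1, q_{-2}=1, q_{-1}=0:
  i=0: a_0=12, p_0 = 12*1 + 0 = 12, q_0 = 12*0 + 1 = 1.
  i=1: a_1=5, p_1 = 5*12 + 1 = 61, q_1 = 5*1 + 0 = 5.
  i=2: a_2=12, p_2 = 12*61 + 12 = 744, q_2 = 12*5 + 1 = 61.
  i=3: a_3=2, p_3 = 2*744 + 61 = 1549, q_3 = 2*61 + 5 = 127.
  i=4: a_4=8, p_4 = 8*1549 + 744 = 13136, q_4 = 8*127 + 61 = 1077.
  i=5: a_5=9, p_5 = 9*13136 + 1549 = 119773, q_5 = 9*1077 + 127 = 9820.
  i=6: a_6=11, p_6 = 11*119773 + 13136 = 1330639, q_6 = 11*9820 + 1077 = 109097.
  i=7: a_7=2, p_7 = 2*1330639 + 119773 = 2781051, q_7 = 2*109097 + 9820 = 228014.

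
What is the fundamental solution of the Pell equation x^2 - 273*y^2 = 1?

First expand sqrt(273) as a continued fraction. With x_i = (sqrt(273) + m_i)/d_i and (m_0, d_0) = (0, 1): a_0 = floor(sqrt(273)) = 16, since 16^2 = 256 <= 273 < 289 = 17^2.
Iterate m_{i+1} = d_i*a_i - m_i, d_{i+1} = (273 - m_{i+1}^2)/d_i, a_{i+1} = floor((a_0 + m_{i+1})/d_{i+1}):
  m_1 = 1*16 - 0 = 16, d_1 = (273 - 16^2)/1 = 17/1 = 17, a_1 = floor((16 + 16)/17) = 1.
  m_2 = 17*1 - 16 = 1, d_2 = (273 - 1^2)/17 = 272/17 = 16, a_2 = floor((16 + 1)/16) = 1.
  m_3 = 16*1 - 1 = 15, d_3 = (273 - 15^2)/16 = 48/16 = 3, a_3 = floor((16 + 15)/3) = 10.
  m_4 = 3*10 - 15 = 15, d_4 = (273 - 15^2)/3 = 48/3 = 16, a_4 = floor((16 + 15)/16) = 1.
  m_5 = 16*1 - 15 = 1, d_5 = (273 - 1^2)/16 = 272/16 = 17, a_5 = floor((16 + 1)/17) = 1.
  m_6 = 17*1 - 1 = 16, d_6 = (273 - 16^2)/17 = 17/17 = 1, a_6 = floor((16 + 16)/1) = 32.
  m_7 = 1*32 - 16 = 16, d_7 = (273 - 16^2)/1 = 17/1 = 17: (m_7, d_7) = (m_1, d_1) = (16, 17), so from here the quotients repeat a_1, ..., a_6; the period length is 6.
So sqrt(273) = [16; (1, 1, 10, 1, 1, 32)] with period length k = 6.
k is even, so the fundamental solution of x^2 - 273y^2 = 1 is (p_{k-1}, q_{k-1}) = (p_5, q_5); compute convergents through index 5.
Convergents (p_i = a_i*p_{i-1} + p_{i-2}, q_i = a_i*q_{i-1} + q_{i-2} with p_{-2}=0, p_{-1}=1, q_{-2}=1, q_{-1}=0):
  i=0: a_0=16, p_0 = 16*1 + 0 = 16, q_0 = 16*0 + 1 = 1.
  i=1: a_1=1, p_1 = 1*16 + 1 = 17, q_1 = 1*1 + 0 = 1.
  i=2: a_2=1, p_2 = 1*17 + 16 = 33, q_2 = 1*1 + 1 = 2.
  i=3: a_3=10, p_3 = 10*33 + 17 = 347, q_3 = 10*2 + 1 = 21.
  i=4: a_4=1, p_4 = 1*347 + 33 = 380, q_4 = 1*21 + 2 = 23.
  i=5: a_5=1, p_5 = 1*380 + 347 = 727, q_5 = 1*23 + 21 = 44.
Check: 727^2 - 273*44^2 = 528529 - 528528 = 1, so (x, y) = (727, 44) solves the equation, and by the theorem it is the least positive solution.

(x, y) = (727, 44)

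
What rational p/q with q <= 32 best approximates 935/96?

Expand x = 935/96 as a continued fraction with the Euclidean algorithm:
  935 = 9*96 + 71, so a_0 = 9.
  96 = 1*71 + 25, so a_1 = 1.
  71 = 2*25 + 21, so a_2 = 2.
  25 = 1*21 + 4, so a_3 = 1.
  21 = 5*4 + 1, so a_4 = 5.
  4 = 4*1 + 0, so a_5 = 4.
so x = [9; 1, 2, 1, 5, 4].
Convergents (p_i = a_i*p_{i-1} + p_{i-2}, q_i = a_i*q_{i-1} + q_{i-2} with p_{-2}=0, p_{-1}=1, q_{-2}=1, q_{-1}=0), until the denominator exceeds 32:
  i=0: a_0=9, p_0 = 9*1 + 0 = 9, q_0 = 9*0 + 1 = 1.
  i=1: a_1=1, p_1 = 1*9 + 1 = 10, q_1 = 1*1 + 0 = 1.
  i=2: a_2=2, p_2 = 2*10 + 9 = 29, q_2 = 2*1 + 1 = 3.
  i=3: a_3=1, p_3 = 1*29 + 10 = 39, q_3 = 1*3 + 1 = 4.
  i=4: a_4=5, p_4 = 5*39 + 29 = 224, q_4 = 5*4 + 3 = 23.
  i=5: a_5=4, p_5 = 4*224 + 39 = 935, q_5 = 4*23 + 4 = 96.
q_5 = 96 > 32, so the last convergent with denominator <= 32 is p_4/q_4 = 224/23.
The closest fraction with denominator <= 32 is either p_4/q_4 or the intermediate fraction (k*p_4 + p_3)/(k*q_4 + q_3) with the largest k >= 1 whose denominator stays <= 32; these approach x as k grows, and every other convergent or intermediate fraction in range is farther away.
Largest k: floor((32 - q_3)/q_4) = floor((32 - 4)/23) = 1.
That gives (1*224 + 39)/(1*23 + 4) = 263/27.
Compare the errors: |x - 224/23| = |935*23 - 224*96|/(96*23) = 1/2208, and |x - 263/27| = |935*27 - 263*96|/(96*27) = 3/2592.
Cross-multiplying, 1*2592 = 2592 < 6624 = 3*2208, so 1/2208 is smaller: the convergent 224/23 is closer to x than 263/27.

224/23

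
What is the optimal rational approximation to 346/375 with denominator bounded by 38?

12/13

Expand x = 346/375 as a continued fraction with the Euclidean algorithm:
  346 = 0*375 + 346, so a_0 = 0.
  375 = 1*346 + 29, so a_1 = 1.
  346 = 11*29 + 27, so a_2 = 11.
  29 = 1*27 + 2, so a_3 = 1.
  27 = 13*2 + 1, so a_4 = 13.
  2 = 2*1 + 0, so a_5 = 2.
so x = [0; 1, 11, 1, 13, 2].
Convergents (p_i = a_i*p_{i-1} + p_{i-2}, q_i = a_i*q_{i-1} + q_{i-2} with p_{-2}=0, p_{-1}=1, q_{-2}=1, q_{-1}=0), until the denominator exceeds 38:
  i=0: a_0=0, p_0 = 0*1 + 0 = 0, q_0 = 0*0 + 1 = 1.
  i=1: a_1=1, p_1 = 1*0 + 1 = 1, q_1 = 1*1 + 0 = 1.
  i=2: a_2=11, p_2 = 11*1 + 0 = 11, q_2 = 11*1 + 1 = 12.
  i=3: a_3=1, p_3 = 1*11 + 1 = 12, q_3 = 1*12 + 1 = 13.
  i=4: a_4=13, p_4 = 13*12 + 11 = 167, q_4 = 13*13 + 12 = 181.
q_4 = 181 > 38, so the last convergent with denominator <= 38 is p_3/q_3 = 12/13.
The closest fraction with denominator <= 38 is either p_3/q_3 or the intermediate fraction (k*p_3 + p_2)/(k*q_3 + q_2) with the largest k >= 1 whose denominator stays <= 38; these approach x as k grows, and every other convergent or intermediate fraction in range is farther away.
Largest k: floor((38 - q_2)/q_3) = floor((38 - 12)/13) = 2.
That gives (2*12 + 11)/(2*13 + 12) = 35/38.
Compare the errors: |x - 12/13| = |346*13 - 12*375|/(375*13) = 2/4875, and |x - 35/38| = |346*38 - 35*375|/(375*38) = 23/14250.
Cross-multiplying, 2*14250 = 28500 < 112125 = 23*4875, so 2/4875 is smaller: the convergent 12/13 is closer to x than 35/38.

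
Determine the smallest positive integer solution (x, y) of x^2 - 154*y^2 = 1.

First expand sqrt(154) as a continued fraction. With x_i = (sqrt(154) + m_i)/d_i and (m_0, d_0) = (0, 1): a_0 = floor(sqrt(154)) = 12, since 12^2 = 144 <= 154 < 169 = 13^2.
Iterate m_{i+1} = d_i*a_i - m_i, d_{i+1} = (154 - m_{i+1}^2)/d_i, a_{i+1} = floor((a_0 + m_{i+1})/d_{i+1}):
  m_1 = 1*12 - 0 = 12, d_1 = (154 - 12^2)/1 = 10/1 = 10, a_1 = floor((12 + 12)/10) = 2.
  m_2 = 10*2 - 12 = 8, d_2 = (154 - 8^2)/10 = 90/10 = 9, a_2 = floor((12 + 8)/9) = 2.
  m_3 = 9*2 - 8 = 10, d_3 = (154 - 10^2)/9 = 54/9 = 6, a_3 = floor((12 + 10)/6) = 3.
  m_4 = 6*3 - 10 = 8, d_4 = (154 - 8^2)/6 = 90/6 = 15, a_4 = floor((12 + 8)/15) = 1.
  m_5 = 15*1 - 8 = 7, d_5 = (154 - 7^2)/15 = 105/15 = 7, a_5 = floor((12 + 7)/7) = 2.
  m_6 = 7*2 - 7 = 7, d_6 = (154 - 7^2)/7 = 105/7 = 15, a_6 = floor((12 + 7)/15) = 1.
  m_7 = 15*1 - 7 = 8, d_7 = (154 - 8^2)/15 = 90/15 = 6, a_7 = floor((12 + 8)/6) = 3.
  m_8 = 6*3 - 8 = 10, d_8 = (154 - 10^2)/6 = 54/6 = 9, a_8 = floor((12 + 10)/9) = 2.
  m_9 = 9*2 - 10 = 8, d_9 = (154 - 8^2)/9 = 90/9 = 10, a_9 = floor((12 + 8)/10) = 2.
  m_10 = 10*2 - 8 = 12, d_10 = (154 - 12^2)/10 = 10/10 = 1, a_10 = floor((12 + 12)/1) = 24.
  m_11 = 1*24 - 12 = 12, d_11 = (154 - 12^2)/1 = 10/1 = 10: (m_11, d_11) = (m_1, d_1) = (12, 10), so from here the quotients repeat a_1, ..., a_10; the period length is 10.
So sqrt(154) = [12; (2, 2, 3, 1, 2, 1, 3, 2, 2, 24)] with period length k = 10.
k is even, so the fundamental solution of x^2 - 154y^2 = 1 is (p_{k-1}, q_{k-1}) = (p_9, q_9); compute convergents through index 9.
Convergents (p_i = a_i*p_{i-1} + p_{i-2}, q_i = a_i*q_{i-1} + q_{i-2} with p_{-2}=0, p_{-1}=1, q_{-2}=1, q_{-1}=0):
  i=0: a_0=12, p_0 = 12*1 + 0 = 12, q_0 = 12*0 + 1 = 1.
  i=1: a_1=2, p_1 = 2*12 + 1 = 25, q_1 = 2*1 + 0 = 2.
  i=2: a_2=2, p_2 = 2*25 + 12 = 62, q_2 = 2*2 + 1 = 5.
  i=3: a_3=3, p_3 = 3*62 + 25 = 211, q_3 = 3*5 + 2 = 17.
  i=4: a_4=1, p_4 = 1*211 + 62 = 273, q_4 = 1*17 + 5 = 22.
  i=5: a_5=2, p_5 = 2*273 + 211 = 757, q_5 = 2*22 + 17 = 61.
  i=6: a_6=1, p_6 = 1*757 + 273 = 1030, q_6 = 1*61 + 22 = 83.
  i=7: a_7=3, p_7 = 3*1030 + 757 = 3847, q_7 = 3*83 + 61 = 310.
  i=8: a_8=2, p_8 = 2*3847 + 1030 = 8724, q_8 = 2*310 + 83 = 703.
  i=9: a_9=2, p_9 = 2*8724 + 3847 = 21295, q_9 = 2*703 + 310 = 1716.
Check: 21295^2 - 154*1716^2 = 453477025 - 453477024 = 1, so (x, y) = (21295, 1716) solves the equation, and by the theorem it is the least positive solution.

(x, y) = (21295, 1716)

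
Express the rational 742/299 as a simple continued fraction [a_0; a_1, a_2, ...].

Run the Euclidean algorithm on 742 and 299; the successive quotients are the partial quotients a_0, a_1, ... (each step inverts the fractional part left over by the previous one):
  742 = 2*299 + 144, so a_0 = 2.
  299 = 2*144 + 11, so a_1 = 2.
  144 = 13*11 + 1, so a_2 = 13.
  11 = 11*1 + 0, so a_3 = 11.
The remainder reaches 0 after 4 divisions, so the expansion has 4 partial quotients, read off in order.

[2; 2, 13, 11]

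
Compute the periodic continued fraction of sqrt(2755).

[52; (2, 20, 2, 104)]

Write x_i = (sqrt(2755) + m_i)/d_i with (m_0, d_0) = (0, 1). a_0 = floor(sqrt(2755)) = 52, since 52^2 = 2704 <= 2755 < 2809 = 53^2.
Iterate m_{i+1} = d_i*a_i - m_i, d_{i+1} = (2755 - m_{i+1}^2)/d_i, a_{i+1} = floor((a_0 + m_{i+1})/d_{i+1}):
  m_1 = 1*52 - 0 = 52, d_1 = (2755 - 52^2)/1 = 51/1 = 51, a_1 = floor((52 + 52)/51) = 2.
  m_2 = 51*2 - 52 = 50, d_2 = (2755 - 50^2)/51 = 255/51 = 5, a_2 = floor((52 + 50)/5) = 20.
  m_3 = 5*20 - 50 = 50, d_3 = (2755 - 50^2)/5 = 255/5 = 51, a_3 = floor((52 + 50)/51) = 2.
  m_4 = 51*2 - 50 = 52, d_4 = (2755 - 52^2)/51 = 51/51 = 1, a_4 = floor((52 + 52)/1) = 104.
  m_5 = 1*104 - 52 = 52, d_5 = (2755 - 52^2)/1 = 51/1 = 51: (m_5, d_5) = (m_1, d_1) = (52, 51), so from here the quotients repeat a_1, ..., a_4; the period length is 4.
Hence the expansion of sqrt(2755) is a_0 = 52 followed by the repeating block 2, 20, 2, 104 (period 4).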